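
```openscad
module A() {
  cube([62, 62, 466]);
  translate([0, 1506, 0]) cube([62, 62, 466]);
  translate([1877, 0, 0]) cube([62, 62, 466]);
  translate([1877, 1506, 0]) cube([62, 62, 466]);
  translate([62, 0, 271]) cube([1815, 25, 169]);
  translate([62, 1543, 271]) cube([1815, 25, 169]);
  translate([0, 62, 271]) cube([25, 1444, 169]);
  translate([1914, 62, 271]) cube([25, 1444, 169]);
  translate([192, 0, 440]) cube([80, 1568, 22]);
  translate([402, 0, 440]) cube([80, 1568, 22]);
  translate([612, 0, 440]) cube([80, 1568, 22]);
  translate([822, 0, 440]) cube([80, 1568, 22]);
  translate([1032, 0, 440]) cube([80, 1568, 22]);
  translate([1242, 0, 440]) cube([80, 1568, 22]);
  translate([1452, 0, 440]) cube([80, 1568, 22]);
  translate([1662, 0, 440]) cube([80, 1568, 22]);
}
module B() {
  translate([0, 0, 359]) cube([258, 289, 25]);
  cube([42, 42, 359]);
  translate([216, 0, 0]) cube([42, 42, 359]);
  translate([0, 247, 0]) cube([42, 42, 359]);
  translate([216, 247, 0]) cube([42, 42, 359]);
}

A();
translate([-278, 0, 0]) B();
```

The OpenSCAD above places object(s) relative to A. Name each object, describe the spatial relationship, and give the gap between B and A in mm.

The stool's nearest face is 20 mm from the bed frame's −x face.

A is a bed frame. B is a stool. The stool is on the floor beside the bed frame on its −x side. The gap between the stool and the bed frame is 20 mm.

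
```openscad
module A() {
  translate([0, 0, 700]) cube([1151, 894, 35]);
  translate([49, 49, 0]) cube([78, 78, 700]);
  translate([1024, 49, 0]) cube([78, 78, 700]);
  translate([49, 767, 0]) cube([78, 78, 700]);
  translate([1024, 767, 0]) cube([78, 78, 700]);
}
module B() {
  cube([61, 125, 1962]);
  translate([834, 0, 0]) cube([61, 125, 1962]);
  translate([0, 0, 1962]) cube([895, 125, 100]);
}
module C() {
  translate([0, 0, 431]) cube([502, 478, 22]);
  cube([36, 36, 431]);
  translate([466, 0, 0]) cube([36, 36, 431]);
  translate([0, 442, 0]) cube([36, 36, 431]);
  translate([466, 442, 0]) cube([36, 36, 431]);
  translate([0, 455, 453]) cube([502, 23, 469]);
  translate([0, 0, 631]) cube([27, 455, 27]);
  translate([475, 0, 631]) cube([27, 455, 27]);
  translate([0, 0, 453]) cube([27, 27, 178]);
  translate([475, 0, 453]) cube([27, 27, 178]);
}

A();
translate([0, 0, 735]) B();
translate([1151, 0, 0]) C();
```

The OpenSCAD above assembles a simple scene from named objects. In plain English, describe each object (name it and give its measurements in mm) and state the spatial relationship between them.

A is a rectangular dining table. The top is 1151×894×35 mm with its upper surface at z = 735 mm. It stands on four 78×78 mm square legs, each inset 49 mm from the nearest pair of top edges, running from the floor to the underside of the top.

B is a rectangular door frame: two vertical jambs of 61×125 mm section, 1962 mm tall, with a clear opening 773 mm wide between their inner faces. A header 100 mm tall and 125 mm deep lies on top of the jambs and spans the full outside width.

C is a chair. The seat is a 502×478×22 mm slab with its top at z = 453 mm, on four 36×36 mm corner legs (flush with the seat edges, standing on z = 0). A flat backrest 23 mm thick, 469 mm tall, spans the full seat width and rises from the seat top along its +y edge, rear face flush with the rear of the seat. Two armrests of 27×27 mm section run along each side from the seat's front edge to the front of the backrest, top faces 205 mm above the seat top and outer faces flush with the seat's x-edges; a 27×27 mm post under the front of each armrest stands on the seat at the front corner.

The door frame is on top of the table. The chair is against the table's +x side, with their −y faces flush.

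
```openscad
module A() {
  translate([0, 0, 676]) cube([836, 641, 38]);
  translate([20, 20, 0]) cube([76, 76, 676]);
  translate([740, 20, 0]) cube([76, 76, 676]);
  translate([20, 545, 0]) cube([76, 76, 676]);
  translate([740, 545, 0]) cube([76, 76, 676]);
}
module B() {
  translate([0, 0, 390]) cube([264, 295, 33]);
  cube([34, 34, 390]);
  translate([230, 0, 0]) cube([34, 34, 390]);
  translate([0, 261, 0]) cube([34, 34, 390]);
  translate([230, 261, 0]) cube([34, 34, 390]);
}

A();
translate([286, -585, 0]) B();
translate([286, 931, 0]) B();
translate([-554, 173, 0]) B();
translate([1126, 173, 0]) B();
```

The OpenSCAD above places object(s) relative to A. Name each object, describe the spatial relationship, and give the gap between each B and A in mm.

Each stool's nearest face is 290 mm from the table's bounding box.

A is a table. B is a stool. Four stools sit around the table at the −y, +y, −x, +x sides. The gap between each stool and the table is 290 mm.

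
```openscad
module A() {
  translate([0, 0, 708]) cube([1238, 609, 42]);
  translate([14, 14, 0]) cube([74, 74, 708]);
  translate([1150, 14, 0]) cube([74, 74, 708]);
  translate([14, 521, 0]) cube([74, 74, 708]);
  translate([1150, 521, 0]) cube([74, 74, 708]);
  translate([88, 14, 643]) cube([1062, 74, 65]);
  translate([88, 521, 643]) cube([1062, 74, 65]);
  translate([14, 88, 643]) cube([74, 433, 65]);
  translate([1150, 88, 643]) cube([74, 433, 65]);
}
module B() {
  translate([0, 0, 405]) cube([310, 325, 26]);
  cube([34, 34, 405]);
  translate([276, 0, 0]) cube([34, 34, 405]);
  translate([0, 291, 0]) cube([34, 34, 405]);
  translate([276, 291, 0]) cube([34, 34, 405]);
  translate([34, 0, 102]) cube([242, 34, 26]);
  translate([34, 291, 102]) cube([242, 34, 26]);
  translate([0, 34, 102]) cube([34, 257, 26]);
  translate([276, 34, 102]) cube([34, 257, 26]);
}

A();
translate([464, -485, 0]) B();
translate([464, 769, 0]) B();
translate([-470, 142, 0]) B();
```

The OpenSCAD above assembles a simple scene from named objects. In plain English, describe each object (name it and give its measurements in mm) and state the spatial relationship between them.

A is a table with a 1238×609 mm rectangular top, 42 mm thick, top surface at z = 750 mm, supported by four 74×74 mm square legs, each inset 14 mm from the nearest pair of top edges, running from the floor. Four apron rails, 74 mm thick and 65 mm tall, run between adjacent legs with their top edges flush with the underside of the top and their outer faces flush with the legs' outer faces.

B is a four-legged stool. The seat is a 310×325×26 mm slab whose top surface is at z = 431 mm; four square legs, each 34×34 mm in cross-section, run from the floor (z = 0) to the underside of the seat, each flush with a corner of the seat. Four stretchers, 34 mm wide and 26 mm tall, connect adjacent legs with their undersides at z = 102 mm, each running between the inner faces of the legs it joins and aligned with the legs' outer faces on the other axis.

Three stools sit around the table at the −y, +y, −x sides.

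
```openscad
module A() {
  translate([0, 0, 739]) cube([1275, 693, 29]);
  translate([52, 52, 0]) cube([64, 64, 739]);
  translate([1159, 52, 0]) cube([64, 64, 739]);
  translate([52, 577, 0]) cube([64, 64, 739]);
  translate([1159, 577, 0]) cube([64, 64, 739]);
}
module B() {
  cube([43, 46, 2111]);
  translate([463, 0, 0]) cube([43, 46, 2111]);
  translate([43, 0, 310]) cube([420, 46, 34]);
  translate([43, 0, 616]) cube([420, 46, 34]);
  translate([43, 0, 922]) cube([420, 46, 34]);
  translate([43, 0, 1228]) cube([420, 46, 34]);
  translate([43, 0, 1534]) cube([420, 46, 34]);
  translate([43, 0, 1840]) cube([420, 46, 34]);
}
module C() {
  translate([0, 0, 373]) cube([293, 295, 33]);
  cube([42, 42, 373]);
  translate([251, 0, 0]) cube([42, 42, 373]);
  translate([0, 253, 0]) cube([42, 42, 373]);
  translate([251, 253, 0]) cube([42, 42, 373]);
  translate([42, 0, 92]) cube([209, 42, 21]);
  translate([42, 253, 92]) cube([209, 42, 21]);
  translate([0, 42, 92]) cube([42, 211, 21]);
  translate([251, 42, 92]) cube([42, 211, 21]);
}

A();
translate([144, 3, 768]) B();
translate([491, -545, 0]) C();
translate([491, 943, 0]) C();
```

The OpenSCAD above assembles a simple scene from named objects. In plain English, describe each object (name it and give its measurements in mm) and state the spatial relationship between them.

A is a table: top 1275 mm (x) × 693 mm (y), 29 mm thick, upper face at z = 768 mm, on four 64×64 mm square legs, each inset 52 mm from the nearest pair of top edges, running from z = 0 to the bottom of the top.

B is a wooden ladder with two side rails of 43×46 mm section and 2111 mm height, set 506 mm apart overall. Between them run 6 rectangular rungs (46 mm deep, 34 mm thick), front faces flush with the rails' −y face. The bottom of the first rung is 310 mm above the floor and each subsequent rung is 306 mm higher than the one below.

C is a four-legged stool. The seat is 293×295 mm, 33 mm thick, top at z = 406 mm. It stands on four square legs, each 42×42 mm in cross-section, from z = 0 to the seat underside, each flush with a corner of the seat. Four stretchers, 42 mm wide and 21 mm tall, connect adjacent legs with their undersides at z = 92 mm, each running between the inner faces of the legs it joins and aligned with the legs' outer faces on the other axis.

The ladder is on top of the table. Two stools sit around the table at the −y, +y sides.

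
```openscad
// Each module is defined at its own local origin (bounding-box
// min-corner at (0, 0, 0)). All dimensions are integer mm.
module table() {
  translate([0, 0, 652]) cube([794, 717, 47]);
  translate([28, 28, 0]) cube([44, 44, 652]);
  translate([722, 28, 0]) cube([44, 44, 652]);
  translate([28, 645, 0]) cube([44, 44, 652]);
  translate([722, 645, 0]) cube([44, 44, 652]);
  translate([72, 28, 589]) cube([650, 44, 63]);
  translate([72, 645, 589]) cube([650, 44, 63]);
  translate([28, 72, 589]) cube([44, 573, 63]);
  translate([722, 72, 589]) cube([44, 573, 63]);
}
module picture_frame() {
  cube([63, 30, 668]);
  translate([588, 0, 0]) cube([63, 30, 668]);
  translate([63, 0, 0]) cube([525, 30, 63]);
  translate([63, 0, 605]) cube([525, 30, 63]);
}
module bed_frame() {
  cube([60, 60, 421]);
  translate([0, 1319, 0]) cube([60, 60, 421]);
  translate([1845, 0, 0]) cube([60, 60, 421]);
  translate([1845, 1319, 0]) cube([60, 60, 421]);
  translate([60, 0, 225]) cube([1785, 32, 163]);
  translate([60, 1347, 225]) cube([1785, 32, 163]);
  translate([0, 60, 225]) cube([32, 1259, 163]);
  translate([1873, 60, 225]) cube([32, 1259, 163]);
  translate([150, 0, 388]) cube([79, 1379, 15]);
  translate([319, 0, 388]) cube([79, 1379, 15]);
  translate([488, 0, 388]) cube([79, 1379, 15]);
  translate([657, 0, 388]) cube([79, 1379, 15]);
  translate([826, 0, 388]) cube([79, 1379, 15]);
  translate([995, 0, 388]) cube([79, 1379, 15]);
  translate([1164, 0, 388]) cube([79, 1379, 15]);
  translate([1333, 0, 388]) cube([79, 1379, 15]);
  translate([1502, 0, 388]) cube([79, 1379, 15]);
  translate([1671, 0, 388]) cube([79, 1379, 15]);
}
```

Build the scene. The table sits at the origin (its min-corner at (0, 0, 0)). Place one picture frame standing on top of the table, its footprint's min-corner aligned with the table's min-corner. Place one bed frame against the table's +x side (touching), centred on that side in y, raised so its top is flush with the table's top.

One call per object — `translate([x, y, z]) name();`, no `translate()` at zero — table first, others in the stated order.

table();
translate([0, 0, 699]) picture_frame();
translate([794, -331, 278]) bed_frame();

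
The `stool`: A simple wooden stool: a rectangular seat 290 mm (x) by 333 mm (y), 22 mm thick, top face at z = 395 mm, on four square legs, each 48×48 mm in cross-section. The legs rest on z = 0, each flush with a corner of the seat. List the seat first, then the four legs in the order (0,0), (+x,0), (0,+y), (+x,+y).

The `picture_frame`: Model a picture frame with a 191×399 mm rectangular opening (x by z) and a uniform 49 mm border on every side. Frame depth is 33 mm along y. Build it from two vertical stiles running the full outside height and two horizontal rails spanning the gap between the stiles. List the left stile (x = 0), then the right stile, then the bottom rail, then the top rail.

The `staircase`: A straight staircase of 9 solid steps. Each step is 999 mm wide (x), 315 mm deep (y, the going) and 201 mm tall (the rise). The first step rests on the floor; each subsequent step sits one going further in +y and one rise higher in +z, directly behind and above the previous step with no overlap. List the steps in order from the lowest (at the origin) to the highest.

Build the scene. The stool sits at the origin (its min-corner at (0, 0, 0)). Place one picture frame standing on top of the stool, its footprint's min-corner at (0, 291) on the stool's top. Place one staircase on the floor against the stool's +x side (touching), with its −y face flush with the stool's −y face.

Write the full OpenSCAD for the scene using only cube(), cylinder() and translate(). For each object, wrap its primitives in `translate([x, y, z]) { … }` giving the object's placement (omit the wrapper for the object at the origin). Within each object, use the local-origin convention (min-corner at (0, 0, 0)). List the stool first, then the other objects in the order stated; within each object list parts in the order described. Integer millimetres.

translate([0, 0, 373]) cube([290, 333, 22]);
cube([48, 48, 373]);
translate([242, 0, 0]) cube([48, 48, 373]);
translate([0, 285, 0]) cube([48, 48, 373]);
translate([242, 285, 0]) cube([48, 48, 373]);
translate([0, 291, 395]) {
  cube([49, 33, 497]);
  translate([240, 0, 0]) cube([49, 33, 497]);
  translate([49, 0, 0]) cube([191, 33, 49]);
  translate([49, 0, 448]) cube([191, 33, 49]);
}
translate([290, 0, 0]) {
  cube([999, 315, 201]);
  translate([0, 315, 201]) cube([999, 315, 201]);
  translate([0, 630, 402]) cube([999, 315, 201]);
  translate([0, 945, 603]) cube([999, 315, 201]);
  translate([0, 1260, 804]) cube([999, 315, 201]);
  translate([0, 1575, 1005]) cube([999, 315, 201]);
  translate([0, 1890, 1206]) cube([999, 315, 201]);
  translate([0, 2205, 1407]) cube([999, 315, 201]);
  translate([0, 2520, 1608]) cube([999, 315, 201]);
}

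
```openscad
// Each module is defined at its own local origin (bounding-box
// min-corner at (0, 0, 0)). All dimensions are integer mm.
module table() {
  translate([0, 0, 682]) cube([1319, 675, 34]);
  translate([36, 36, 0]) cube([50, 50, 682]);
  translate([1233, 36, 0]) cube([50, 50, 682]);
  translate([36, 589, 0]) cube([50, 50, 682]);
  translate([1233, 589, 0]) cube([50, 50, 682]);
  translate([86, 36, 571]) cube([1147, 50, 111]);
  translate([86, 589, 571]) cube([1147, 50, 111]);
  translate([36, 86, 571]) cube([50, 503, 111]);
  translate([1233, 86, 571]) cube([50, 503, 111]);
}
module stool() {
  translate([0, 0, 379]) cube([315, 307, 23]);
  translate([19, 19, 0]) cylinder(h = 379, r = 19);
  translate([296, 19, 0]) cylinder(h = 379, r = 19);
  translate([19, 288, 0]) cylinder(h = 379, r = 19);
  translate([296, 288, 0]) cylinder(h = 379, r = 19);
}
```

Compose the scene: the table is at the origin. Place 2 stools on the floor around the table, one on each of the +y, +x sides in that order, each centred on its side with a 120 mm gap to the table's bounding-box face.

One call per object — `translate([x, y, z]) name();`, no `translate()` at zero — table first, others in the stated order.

table();
translate([502, 795, 0]) stool();
translate([1439, 184, 0]) stool();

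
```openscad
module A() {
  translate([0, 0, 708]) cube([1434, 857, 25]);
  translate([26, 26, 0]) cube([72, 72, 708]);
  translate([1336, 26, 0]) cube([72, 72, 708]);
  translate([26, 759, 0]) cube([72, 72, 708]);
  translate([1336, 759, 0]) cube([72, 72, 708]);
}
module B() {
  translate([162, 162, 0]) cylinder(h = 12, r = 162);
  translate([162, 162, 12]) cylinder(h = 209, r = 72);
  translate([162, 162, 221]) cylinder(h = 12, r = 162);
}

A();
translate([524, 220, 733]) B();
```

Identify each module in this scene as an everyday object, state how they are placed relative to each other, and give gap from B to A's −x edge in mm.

The spool's min-x is at 524; the table's min-x is 0; gap = 524 mm.

A is a table. B is a spool. The spool is on top of the table. The gap from the spool to the table's −x edge is 524 mm.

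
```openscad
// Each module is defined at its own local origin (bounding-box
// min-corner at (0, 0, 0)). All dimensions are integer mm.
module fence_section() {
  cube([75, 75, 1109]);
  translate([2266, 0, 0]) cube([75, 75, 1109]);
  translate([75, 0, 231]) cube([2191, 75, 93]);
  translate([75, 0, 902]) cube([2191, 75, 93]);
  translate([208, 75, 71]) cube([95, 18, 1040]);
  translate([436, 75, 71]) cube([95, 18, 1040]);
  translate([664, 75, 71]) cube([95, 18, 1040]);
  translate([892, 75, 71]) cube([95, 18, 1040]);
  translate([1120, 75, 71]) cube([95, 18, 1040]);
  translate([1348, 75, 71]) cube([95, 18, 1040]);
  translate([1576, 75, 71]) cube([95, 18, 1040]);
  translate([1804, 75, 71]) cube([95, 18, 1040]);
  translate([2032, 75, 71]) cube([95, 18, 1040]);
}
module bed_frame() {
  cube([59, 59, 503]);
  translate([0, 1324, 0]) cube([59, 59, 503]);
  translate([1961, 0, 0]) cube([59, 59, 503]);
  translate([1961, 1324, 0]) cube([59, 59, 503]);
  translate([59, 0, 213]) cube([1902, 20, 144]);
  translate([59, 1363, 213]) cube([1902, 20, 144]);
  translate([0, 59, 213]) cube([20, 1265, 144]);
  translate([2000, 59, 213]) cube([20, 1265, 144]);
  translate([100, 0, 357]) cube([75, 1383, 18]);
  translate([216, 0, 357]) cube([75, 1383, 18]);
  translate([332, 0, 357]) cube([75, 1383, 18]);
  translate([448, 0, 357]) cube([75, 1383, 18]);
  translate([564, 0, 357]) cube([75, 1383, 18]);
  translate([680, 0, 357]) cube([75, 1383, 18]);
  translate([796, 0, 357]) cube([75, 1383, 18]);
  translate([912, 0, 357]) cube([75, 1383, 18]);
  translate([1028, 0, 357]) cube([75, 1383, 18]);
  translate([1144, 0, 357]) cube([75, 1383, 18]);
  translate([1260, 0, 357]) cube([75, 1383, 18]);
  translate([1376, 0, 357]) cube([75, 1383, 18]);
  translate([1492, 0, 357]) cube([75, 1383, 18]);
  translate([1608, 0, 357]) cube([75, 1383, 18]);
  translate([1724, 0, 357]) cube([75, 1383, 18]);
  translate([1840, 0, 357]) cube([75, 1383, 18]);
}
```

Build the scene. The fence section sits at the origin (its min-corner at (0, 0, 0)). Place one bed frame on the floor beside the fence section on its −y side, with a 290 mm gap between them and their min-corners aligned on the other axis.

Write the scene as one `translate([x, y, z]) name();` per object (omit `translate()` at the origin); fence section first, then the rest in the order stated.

fence_section();
translate([0, -1673, 0]) bed_frame();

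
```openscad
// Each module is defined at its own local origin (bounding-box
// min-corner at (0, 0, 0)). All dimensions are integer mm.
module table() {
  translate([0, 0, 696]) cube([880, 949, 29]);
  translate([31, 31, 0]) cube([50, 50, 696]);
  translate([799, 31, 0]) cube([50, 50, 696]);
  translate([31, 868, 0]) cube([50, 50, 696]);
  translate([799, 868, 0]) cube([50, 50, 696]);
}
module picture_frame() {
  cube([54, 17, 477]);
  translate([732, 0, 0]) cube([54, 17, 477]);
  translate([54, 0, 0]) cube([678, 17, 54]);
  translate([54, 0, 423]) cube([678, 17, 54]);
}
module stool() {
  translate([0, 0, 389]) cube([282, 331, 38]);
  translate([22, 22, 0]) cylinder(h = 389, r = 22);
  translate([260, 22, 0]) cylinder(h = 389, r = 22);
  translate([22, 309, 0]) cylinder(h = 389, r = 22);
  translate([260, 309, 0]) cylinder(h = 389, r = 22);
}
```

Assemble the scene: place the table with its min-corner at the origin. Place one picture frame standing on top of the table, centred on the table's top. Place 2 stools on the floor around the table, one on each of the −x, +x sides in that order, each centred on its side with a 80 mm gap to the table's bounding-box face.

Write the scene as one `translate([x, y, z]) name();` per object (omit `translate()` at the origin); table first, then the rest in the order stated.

table();
translate([47, 466, 725]) picture_frame();
translate([-362, 309, 0]) stool();
translate([960, 309, 0]) stool();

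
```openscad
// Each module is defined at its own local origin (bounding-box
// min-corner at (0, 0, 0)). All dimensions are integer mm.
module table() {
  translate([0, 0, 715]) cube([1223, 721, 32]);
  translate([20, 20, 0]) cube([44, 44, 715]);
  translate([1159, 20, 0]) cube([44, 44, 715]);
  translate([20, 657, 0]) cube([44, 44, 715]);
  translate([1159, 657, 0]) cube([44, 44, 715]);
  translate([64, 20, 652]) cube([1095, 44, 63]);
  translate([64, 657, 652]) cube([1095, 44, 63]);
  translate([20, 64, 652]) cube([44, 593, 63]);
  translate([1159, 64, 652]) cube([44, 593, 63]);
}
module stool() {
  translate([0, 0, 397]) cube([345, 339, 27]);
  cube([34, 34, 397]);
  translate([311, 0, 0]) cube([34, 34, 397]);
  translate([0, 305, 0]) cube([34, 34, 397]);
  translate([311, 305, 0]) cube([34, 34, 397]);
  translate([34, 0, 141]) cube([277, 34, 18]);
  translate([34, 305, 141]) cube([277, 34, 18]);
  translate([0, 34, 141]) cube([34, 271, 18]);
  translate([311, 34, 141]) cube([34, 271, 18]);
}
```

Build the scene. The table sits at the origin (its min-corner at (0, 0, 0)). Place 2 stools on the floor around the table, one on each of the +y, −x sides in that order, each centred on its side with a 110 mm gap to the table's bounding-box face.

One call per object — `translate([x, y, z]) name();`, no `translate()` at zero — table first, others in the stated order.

table();
translate([439, 831, 0]) stool();
translate([-455, 191, 0]) stool();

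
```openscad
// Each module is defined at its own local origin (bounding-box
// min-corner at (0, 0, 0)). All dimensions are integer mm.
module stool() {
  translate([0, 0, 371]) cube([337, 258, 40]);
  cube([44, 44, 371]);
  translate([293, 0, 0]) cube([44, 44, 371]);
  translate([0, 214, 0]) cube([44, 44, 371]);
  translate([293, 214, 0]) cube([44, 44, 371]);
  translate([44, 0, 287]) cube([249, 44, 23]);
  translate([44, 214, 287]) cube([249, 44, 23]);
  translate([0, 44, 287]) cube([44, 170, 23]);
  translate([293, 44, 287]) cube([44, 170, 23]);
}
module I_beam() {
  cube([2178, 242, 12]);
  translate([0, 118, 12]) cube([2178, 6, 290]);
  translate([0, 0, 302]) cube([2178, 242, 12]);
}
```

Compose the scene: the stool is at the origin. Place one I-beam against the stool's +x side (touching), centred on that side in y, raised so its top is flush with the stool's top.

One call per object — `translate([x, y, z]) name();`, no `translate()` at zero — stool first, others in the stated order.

stool();
translate([337, 8, 97]) I_beam();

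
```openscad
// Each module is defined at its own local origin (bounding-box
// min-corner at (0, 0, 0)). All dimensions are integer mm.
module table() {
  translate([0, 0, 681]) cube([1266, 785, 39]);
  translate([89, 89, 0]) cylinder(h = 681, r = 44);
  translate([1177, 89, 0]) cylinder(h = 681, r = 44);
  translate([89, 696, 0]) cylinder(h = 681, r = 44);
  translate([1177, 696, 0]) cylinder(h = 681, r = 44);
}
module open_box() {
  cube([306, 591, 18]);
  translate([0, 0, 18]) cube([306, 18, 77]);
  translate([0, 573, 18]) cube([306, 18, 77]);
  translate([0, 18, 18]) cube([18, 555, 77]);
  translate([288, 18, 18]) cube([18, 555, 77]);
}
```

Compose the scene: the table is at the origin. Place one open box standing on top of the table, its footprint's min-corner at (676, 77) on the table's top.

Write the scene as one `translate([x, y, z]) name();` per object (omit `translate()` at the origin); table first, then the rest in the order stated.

table();
translate([676, 77, 720]) open_box();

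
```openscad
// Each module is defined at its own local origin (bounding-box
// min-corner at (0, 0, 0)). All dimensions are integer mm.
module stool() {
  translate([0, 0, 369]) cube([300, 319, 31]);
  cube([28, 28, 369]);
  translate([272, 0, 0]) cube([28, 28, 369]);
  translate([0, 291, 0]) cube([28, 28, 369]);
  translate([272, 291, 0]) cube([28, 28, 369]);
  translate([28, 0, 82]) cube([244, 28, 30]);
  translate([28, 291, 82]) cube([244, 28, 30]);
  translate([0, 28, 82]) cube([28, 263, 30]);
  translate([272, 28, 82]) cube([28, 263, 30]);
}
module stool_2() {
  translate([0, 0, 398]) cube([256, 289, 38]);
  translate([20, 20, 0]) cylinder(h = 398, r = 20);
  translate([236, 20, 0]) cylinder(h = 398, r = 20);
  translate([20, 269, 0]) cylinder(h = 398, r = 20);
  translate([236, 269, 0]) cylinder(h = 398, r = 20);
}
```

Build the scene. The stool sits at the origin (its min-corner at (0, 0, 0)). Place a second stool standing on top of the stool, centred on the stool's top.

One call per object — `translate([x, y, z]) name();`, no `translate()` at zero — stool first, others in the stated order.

stool();
translate([22, 15, 400]) stool_2();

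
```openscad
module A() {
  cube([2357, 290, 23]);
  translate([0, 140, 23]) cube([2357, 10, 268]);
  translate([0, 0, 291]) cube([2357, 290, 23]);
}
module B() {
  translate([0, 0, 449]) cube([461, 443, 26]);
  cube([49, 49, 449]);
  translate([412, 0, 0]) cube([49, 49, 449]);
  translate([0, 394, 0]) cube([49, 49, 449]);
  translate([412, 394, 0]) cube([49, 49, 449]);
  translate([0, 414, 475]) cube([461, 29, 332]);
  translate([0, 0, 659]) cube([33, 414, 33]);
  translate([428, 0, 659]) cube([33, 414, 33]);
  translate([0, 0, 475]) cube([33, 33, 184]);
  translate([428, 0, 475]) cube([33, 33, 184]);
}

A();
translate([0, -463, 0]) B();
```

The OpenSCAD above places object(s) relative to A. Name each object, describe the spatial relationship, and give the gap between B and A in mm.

The chair's nearest face is 20 mm from the I-beam's −y face.

A is an I-beam. B is a chair. The chair is on the floor beside the I-beam on its −y side. The gap between the chair and the I-beam is 20 mm.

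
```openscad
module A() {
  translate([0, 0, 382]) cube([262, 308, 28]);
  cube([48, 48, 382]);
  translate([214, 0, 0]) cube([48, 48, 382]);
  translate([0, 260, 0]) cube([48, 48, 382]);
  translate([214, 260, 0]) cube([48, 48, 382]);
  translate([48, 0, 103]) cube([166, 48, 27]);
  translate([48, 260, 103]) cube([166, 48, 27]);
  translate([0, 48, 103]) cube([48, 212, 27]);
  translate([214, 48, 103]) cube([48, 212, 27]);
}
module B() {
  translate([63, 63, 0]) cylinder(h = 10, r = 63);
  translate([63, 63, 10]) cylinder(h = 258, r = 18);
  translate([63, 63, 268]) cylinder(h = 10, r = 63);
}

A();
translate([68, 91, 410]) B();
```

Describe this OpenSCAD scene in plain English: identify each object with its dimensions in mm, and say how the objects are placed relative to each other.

A is a simple wooden stool: a rectangular seat 262 mm (x) by 308 mm (y), 28 mm thick, top face at z = 410 mm, on four square legs, each 48×48 mm in cross-section. The legs rest on z = 0, each flush with a corner of the seat. Four stretchers, 48 mm wide and 27 mm tall, connect adjacent legs with their undersides at z = 103 mm, each running between the inner faces of the legs it joins and aligned with the legs' outer faces on the other axis.

B is a spool: two coaxial disc flanges of radius 63 mm and thickness 10 mm, joined by a core cylinder of radius 18 mm and height 258 mm. The lower flange rests on z = 0 and the three cylinders share a vertical axis.

The spool is on top of the stool, centred.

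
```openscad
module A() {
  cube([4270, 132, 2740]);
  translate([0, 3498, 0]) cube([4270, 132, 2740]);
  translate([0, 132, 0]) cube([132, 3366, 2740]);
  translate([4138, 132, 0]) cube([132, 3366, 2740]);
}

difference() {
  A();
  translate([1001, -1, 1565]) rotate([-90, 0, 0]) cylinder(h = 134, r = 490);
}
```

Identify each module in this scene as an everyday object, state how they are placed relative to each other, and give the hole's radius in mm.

A is a house frame. The house frame has a circular hole through its front wall. The hole's radius is 490 mm.

The subtracted cylinder has r = 490 mm.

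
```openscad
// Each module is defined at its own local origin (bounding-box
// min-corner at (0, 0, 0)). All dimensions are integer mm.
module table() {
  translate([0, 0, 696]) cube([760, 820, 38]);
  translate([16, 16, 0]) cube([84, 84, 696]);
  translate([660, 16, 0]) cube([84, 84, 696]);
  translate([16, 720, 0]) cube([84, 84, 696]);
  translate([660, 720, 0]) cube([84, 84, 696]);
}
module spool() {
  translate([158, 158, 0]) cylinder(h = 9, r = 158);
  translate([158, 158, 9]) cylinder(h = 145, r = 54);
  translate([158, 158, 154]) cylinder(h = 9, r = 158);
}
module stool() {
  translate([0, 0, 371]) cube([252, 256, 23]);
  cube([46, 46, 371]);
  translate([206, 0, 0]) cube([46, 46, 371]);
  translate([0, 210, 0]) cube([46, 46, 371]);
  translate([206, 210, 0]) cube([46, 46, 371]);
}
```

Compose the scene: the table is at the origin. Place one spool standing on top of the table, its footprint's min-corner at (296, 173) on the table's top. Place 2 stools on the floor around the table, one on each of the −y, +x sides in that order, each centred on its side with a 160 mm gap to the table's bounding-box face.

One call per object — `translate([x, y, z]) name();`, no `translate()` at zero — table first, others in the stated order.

table();
translate([296, 173, 734]) spool();
translate([254, -416, 0]) stool();
translate([920, 282, 0]) stool();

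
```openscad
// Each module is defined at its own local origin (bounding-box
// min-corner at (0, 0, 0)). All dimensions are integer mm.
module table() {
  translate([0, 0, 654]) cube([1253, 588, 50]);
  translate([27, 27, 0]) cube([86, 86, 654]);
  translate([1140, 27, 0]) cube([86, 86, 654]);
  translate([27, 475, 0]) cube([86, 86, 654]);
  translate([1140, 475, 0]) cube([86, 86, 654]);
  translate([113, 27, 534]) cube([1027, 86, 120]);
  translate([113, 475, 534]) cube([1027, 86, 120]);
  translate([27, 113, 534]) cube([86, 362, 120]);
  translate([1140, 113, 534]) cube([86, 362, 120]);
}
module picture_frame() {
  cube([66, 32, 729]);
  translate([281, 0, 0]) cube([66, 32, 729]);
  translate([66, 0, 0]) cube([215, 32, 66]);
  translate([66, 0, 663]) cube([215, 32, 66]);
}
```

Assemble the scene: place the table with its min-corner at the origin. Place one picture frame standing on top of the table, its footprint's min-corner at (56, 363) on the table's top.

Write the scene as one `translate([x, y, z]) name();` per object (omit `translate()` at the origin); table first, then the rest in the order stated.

table();
translate([56, 363, 704]) picture_frame();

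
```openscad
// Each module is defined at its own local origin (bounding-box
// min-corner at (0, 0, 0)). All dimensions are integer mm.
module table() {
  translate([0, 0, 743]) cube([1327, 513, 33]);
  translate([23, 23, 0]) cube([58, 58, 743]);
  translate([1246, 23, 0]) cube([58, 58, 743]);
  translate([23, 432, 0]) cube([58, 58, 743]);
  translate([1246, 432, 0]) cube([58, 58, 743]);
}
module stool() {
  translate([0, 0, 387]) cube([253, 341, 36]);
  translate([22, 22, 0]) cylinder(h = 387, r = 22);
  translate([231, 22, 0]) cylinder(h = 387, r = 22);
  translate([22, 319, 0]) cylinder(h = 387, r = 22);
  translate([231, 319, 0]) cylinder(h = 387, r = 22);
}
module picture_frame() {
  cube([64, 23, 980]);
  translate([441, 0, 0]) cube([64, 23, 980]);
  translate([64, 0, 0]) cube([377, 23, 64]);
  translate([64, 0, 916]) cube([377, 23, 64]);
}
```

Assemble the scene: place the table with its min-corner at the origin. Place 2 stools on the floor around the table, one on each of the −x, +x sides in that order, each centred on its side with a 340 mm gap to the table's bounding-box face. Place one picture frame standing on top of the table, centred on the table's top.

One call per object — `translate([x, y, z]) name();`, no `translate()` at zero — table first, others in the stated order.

table();
translate([-593, 86, 0]) stool();
translate([1667, 86, 0]) stool();
translate([411, 245, 776]) picture_frame();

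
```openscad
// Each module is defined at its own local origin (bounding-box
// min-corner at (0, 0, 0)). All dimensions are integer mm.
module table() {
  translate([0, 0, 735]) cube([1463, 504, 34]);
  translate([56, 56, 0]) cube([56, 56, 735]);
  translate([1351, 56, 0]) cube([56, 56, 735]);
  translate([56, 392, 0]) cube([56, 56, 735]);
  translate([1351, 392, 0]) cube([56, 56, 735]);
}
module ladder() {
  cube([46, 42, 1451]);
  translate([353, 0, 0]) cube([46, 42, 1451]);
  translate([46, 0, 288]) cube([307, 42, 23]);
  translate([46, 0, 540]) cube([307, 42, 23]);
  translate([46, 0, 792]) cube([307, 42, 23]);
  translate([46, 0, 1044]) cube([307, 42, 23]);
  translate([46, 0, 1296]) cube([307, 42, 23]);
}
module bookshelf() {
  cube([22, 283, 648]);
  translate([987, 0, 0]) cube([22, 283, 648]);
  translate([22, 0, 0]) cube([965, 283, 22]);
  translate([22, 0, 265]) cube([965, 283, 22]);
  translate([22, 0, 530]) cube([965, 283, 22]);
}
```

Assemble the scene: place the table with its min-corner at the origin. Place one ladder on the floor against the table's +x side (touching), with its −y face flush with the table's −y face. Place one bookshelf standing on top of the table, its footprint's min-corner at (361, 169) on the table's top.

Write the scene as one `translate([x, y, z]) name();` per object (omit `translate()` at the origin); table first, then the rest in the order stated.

table();
translate([1463, 0, 0]) ladder();
translate([361, 169, 769]) bookshelf();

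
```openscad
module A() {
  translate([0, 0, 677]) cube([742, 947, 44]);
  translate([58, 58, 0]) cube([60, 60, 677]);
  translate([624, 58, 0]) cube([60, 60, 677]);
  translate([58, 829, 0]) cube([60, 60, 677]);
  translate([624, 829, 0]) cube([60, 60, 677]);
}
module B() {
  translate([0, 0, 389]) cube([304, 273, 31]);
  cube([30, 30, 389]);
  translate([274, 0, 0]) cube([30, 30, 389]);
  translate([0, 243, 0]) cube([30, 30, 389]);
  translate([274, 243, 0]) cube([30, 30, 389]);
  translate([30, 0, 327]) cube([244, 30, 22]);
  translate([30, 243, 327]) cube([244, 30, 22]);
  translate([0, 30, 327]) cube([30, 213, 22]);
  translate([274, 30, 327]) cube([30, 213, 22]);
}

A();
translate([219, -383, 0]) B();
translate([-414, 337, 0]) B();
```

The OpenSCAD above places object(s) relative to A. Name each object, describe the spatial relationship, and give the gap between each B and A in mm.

Each stool's nearest face is 110 mm from the table's bounding box.

A is a table. B is a stool. Two stools sit around the table at the −y, −x sides. The gap between each stool and the table is 110 mm.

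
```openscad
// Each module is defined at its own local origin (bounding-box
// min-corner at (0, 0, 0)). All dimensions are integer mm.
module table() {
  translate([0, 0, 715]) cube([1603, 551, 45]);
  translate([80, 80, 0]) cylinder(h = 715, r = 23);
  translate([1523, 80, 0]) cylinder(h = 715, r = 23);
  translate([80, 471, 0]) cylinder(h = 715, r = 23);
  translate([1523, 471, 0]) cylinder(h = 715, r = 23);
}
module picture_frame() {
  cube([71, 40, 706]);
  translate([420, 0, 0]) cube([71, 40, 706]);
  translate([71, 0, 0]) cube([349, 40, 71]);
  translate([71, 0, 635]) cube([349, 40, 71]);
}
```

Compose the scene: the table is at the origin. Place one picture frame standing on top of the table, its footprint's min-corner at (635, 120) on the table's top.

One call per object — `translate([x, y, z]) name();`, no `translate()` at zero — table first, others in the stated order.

table();
translate([635, 120, 760]) picture_frame();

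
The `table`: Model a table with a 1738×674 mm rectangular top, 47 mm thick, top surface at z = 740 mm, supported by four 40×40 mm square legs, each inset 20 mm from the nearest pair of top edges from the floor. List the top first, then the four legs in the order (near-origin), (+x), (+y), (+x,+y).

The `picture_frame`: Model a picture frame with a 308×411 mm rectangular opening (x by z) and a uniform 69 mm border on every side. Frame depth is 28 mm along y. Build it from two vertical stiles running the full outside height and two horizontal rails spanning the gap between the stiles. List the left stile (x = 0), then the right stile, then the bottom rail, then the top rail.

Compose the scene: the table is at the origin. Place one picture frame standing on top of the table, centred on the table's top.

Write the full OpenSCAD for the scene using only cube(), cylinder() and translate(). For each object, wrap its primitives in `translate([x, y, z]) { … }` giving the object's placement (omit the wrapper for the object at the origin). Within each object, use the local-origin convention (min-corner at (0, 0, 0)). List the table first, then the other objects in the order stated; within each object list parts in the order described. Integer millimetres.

translate([0, 0, 693]) cube([1738, 674, 47]);
translate([20, 20, 0]) cube([40, 40, 693]);
translate([1678, 20, 0]) cube([40, 40, 693]);
translate([20, 614, 0]) cube([40, 40, 693]);
translate([1678, 614, 0]) cube([40, 40, 693]);
translate([646, 323, 740]) {
  cube([69, 28, 549]);
  translate([377, 0, 0]) cube([69, 28, 549]);
  translate([69, 0, 0]) cube([308, 28, 69]);
  translate([69, 0, 480]) cube([308, 28, 69]);
}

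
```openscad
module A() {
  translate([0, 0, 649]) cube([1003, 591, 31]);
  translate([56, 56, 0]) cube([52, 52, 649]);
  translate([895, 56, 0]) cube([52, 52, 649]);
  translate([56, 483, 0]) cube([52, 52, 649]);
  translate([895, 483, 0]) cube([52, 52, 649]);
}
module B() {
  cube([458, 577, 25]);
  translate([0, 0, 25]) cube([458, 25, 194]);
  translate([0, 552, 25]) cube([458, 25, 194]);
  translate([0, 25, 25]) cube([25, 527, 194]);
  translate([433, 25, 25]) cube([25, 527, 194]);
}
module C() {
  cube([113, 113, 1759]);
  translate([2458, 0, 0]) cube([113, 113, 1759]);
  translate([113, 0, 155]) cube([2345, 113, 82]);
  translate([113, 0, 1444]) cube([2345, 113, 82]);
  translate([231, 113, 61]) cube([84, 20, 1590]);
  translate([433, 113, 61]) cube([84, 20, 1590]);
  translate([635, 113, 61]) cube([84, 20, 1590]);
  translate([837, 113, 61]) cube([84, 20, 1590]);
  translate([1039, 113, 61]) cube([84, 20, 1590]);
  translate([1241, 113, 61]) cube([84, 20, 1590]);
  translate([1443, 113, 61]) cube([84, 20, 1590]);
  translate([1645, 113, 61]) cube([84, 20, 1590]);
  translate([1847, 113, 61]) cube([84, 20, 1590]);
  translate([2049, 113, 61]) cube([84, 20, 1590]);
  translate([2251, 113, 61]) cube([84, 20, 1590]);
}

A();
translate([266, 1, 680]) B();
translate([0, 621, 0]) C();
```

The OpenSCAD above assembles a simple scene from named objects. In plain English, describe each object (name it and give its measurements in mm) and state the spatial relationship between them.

A is a table with a 1003×591 mm rectangular top, 31 mm thick, top surface at z = 680 mm, supported by four 52×52 mm square legs, each inset 56 mm from the nearest pair of top edges, running from the floor.

B is an open-topped rectangular box: outside dimensions 458×577×219 mm, with a uniform wall and base thickness of 25 mm. The base is a full 458×577 slab on the floor; four walls sit on top of the base. The front and back walls (the −y and +y sides) span the full width; the two side walls fit between them.

C is a fence section. Two 113×113 mm posts, 1759 mm tall, stand on the floor with a clear span of 2345 mm between their inner faces. Two horizontal rails of 113×82 mm section span the gap between the posts with their undersides at z = 155 mm and z = 1444 mm, flush with the posts' −y face. 11 pickets, each 84 mm wide, 20 mm thick and 1590 mm tall, are fixed to the +y face of the rails with their bottoms at z = 61 mm, evenly spaced across the span with equal gaps (rounded down to the nearest mm) at the −x end and between each pair — any rounding remainder accumulates at the +x end.

The open box is on top of the table. The fence section is on the floor beside the table on its +y side.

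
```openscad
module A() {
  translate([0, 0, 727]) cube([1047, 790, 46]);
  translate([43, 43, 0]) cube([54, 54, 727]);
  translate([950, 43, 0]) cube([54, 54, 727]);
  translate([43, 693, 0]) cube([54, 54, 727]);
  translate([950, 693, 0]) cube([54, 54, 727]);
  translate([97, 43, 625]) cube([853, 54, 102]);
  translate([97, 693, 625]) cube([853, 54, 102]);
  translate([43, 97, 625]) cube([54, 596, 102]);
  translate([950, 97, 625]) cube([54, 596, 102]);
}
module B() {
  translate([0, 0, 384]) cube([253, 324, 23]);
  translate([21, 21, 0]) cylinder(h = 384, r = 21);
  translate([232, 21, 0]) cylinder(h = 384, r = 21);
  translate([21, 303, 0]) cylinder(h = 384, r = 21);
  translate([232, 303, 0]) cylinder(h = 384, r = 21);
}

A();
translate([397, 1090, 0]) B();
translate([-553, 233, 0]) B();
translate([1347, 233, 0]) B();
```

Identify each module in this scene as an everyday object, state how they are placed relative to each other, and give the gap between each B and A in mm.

A is a table. B is a stool. Three stools sit around the table at the +y, −x, +x sides. The gap between each stool and the table is 300 mm.

Each stool's nearest face is 300 mm from the table's bounding box.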